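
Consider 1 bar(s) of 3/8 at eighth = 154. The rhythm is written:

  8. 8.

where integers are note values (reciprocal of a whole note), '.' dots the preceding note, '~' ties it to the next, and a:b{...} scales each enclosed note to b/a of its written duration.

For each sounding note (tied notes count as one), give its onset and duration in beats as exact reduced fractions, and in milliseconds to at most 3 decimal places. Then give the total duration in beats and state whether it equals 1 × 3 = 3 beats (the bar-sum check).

1) 0.0ms=0b +584.416ms=3/2b
2) 584.416ms=3/2b +584.416ms=3/2b
Σ=3b of 3 (154bpm 3/8) — PASS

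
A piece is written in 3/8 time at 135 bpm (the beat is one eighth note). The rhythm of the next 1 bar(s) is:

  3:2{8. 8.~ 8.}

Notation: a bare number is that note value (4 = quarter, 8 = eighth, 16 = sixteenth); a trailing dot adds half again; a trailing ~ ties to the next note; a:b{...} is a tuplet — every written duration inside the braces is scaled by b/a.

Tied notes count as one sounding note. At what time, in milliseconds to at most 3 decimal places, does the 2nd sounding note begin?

note 2 onset = 1b = 444.444ms

1. 0.0ms @ 0 + 444.444ms (1)
2. 444.444ms @ 1 + 888.889ms (2)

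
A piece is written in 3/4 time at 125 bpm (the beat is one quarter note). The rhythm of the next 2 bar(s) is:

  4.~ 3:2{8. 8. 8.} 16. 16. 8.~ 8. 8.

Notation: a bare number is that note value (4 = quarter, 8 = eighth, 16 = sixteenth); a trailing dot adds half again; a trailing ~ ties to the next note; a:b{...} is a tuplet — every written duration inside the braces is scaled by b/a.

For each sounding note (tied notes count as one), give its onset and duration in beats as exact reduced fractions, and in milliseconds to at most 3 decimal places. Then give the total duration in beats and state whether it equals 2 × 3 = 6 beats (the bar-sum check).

1) 0.0ms=0b +960.0ms=2b
2) 960.0ms=2b +240.0ms=1/2b
3) 1200.0ms=5/2b +240.0ms=1/2b
4) 1440.0ms=3b +180.0ms=3/8b
5) 1620.0ms=27/8b +180.0ms=3/8b
6) 1800.0ms=15/4b +720.0ms=3/2b
7) 2520.0ms=21/4b +360.0ms=3/4b
Σ=6b of 6 (125bpm 3/4) — PASS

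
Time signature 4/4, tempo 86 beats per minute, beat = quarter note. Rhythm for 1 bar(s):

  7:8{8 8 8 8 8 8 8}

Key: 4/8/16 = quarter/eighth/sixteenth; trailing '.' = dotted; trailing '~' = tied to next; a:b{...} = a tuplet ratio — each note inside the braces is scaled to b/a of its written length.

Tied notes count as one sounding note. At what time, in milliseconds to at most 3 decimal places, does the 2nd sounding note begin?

1. 0.0ms @ 0 + 398.671ms (4/7)
2. 398.671ms @ 4/7 + 398.671ms (4/7)
3. 797.342ms @ 8/7 + 398.671ms (4/7)
4. 1196.013ms @ 12/7 + 398.671ms (4/7)
5. 1594.684ms @ 16/7 + 398.671ms (4/7)
6. 1993.355ms @ 20/7 + 398.671ms (4/7)
7. 2392.027ms @ 24/7 + 398.671ms (4/7)

note 2 onset = 4/7b = 398.671ms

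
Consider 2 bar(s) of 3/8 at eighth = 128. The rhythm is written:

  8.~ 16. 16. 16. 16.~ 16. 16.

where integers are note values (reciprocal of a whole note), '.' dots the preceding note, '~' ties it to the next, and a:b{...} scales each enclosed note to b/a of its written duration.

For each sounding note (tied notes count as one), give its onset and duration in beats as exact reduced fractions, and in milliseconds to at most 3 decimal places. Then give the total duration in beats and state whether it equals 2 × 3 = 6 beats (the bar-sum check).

1) 0.0ms=0b +1054.688ms=9/4b
2) 1054.688ms=9/4b +351.562ms=3/4b
3) 1406.25ms=3b +351.562ms=3/4b
4) 1757.812ms=15/4b +703.125ms=3/2b
5) 2460.938ms=21/4b +351.562ms=3/4b
Σ=6b of 6 (128bpm 3/8) — PASS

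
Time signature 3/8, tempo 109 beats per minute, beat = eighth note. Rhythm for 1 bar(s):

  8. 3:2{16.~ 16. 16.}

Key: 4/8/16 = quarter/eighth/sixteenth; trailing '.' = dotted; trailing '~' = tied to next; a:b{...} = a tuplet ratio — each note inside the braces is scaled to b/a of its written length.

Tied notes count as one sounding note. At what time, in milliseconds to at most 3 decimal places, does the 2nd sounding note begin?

1. 0.0ms @ 0 + 825.688ms (3/2)
2. 825.688ms @ 3/2 + 550.459ms (1)
3. 1376.147ms @ 5/2 + 275.229ms (1/2)

note 2 onset = 3/2b = 825.688ms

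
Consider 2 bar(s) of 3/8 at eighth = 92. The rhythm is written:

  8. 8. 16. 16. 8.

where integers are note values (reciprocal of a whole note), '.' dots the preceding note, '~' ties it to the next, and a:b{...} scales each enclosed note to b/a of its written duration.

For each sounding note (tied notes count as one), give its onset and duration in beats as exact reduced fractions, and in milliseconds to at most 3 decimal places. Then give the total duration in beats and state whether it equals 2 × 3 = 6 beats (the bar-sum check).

1) 0.0ms=0b +978.261ms=3/2b
2) 978.261ms=3/2b +978.261ms=3/2b
3) 1956.522ms=3b +489.13ms=3/4b
4) 2445.652ms=15/4b +489.13ms=3/4b
5) 2934.783ms=9/2b +978.261ms=3/2b
Σ=6b of 6 (92bpm 3/8) — PASS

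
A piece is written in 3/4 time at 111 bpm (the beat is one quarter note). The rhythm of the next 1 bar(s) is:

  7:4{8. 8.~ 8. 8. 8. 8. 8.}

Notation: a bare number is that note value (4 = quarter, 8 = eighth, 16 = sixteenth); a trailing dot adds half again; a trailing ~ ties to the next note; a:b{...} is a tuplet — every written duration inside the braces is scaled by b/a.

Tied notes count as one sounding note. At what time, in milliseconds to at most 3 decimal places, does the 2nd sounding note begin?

note 2 onset = 3/7b = 231.66ms

1. 0.0ms @ 0 + 231.66ms (3/7)
2. 231.66ms @ 3/7 + 463.32ms (6/7)
3. 694.981ms @ 9/7 + 231.66ms (3/7)
4. 926.641ms @ 12/7 + 231.66ms (3/7)
5. 1158.301ms @ 15/7 + 231.66ms (3/7)
6. 1389.961ms @ 18/7 + 231.66ms (3/7)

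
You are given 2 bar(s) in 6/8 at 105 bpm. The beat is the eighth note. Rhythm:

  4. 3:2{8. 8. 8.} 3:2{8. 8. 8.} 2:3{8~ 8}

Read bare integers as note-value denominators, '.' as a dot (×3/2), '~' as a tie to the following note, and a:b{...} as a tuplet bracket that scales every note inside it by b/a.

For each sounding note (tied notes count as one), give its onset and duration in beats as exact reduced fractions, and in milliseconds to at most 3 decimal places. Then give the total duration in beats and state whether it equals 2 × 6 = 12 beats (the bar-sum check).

1) 0.0ms=0b +1714.286ms=3b
2) 1714.286ms=3b +571.429ms=1b
3) 2285.714ms=4b +571.429ms=1b
4) 2857.143ms=5b +571.429ms=1b
5) 3428.571ms=6b +571.429ms=1b
6) 4000.0ms=7b +571.429ms=1b
7) 4571.429ms=8b +571.429ms=1b
8) 5142.857ms=9b +1714.286ms=3b
Σ=12b of 12 (105bpm 6/8) — PASS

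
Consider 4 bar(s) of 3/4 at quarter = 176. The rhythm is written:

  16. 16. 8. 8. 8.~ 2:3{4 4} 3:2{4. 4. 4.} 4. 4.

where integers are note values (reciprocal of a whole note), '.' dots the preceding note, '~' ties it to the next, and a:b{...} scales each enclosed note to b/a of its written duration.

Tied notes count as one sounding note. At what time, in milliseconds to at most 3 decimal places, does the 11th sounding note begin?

1. 0.0ms @ 0 + 127.841ms (3/8)
2. 127.841ms @ 3/8 + 127.841ms (3/8)
3. 255.682ms @ 3/4 + 255.682ms (3/4)
4. 511.364ms @ 3/2 + 255.682ms (3/4)
5. 767.045ms @ 9/4 + 767.045ms (9/4)
6. 1534.091ms @ 9/2 + 511.364ms (3/2)
7. 2045.455ms @ 6 + 340.909ms (1)
8. 2386.364ms @ 7 + 340.909ms (1)
9. 2727.273ms @ 8 + 340.909ms (1)
10. 3068.182ms @ 9 + 511.364ms (3/2)
11. 3579.545ms @ 21/2 + 511.364ms (3/2)

note 11 onset = 21/2b = 3579.545ms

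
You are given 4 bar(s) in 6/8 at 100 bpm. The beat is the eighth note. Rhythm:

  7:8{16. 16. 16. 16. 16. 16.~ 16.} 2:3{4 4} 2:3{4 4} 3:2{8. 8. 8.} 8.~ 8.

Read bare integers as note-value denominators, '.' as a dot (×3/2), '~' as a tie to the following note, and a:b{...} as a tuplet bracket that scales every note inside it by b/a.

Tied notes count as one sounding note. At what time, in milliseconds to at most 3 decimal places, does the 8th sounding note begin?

1. 0.0ms @ 0 + 514.286ms (6/7)
2. 514.286ms @ 6/7 + 514.286ms (6/7)
3. 1028.571ms @ 12/7 + 514.286ms (6/7)
4. 1542.857ms @ 18/7 + 514.286ms (6/7)
5. 2057.143ms @ 24/7 + 514.286ms (6/7)
6. 2571.429ms @ 30/7 + 1028.571ms (12/7)
7. 3600.0ms @ 6 + 1800.0ms (3)
8. 5400.0ms @ 9 + 1800.0ms (3)
9. 7200.0ms @ 12 + 1800.0ms (3)
10. 9000.0ms @ 15 + 1800.0ms (3)
11. 10800.0ms @ 18 + 600.0ms (1)
12. 11400.0ms @ 19 + 600.0ms (1)
13. 12000.0ms @ 20 + 600.0ms (1)
14. 12600.0ms @ 21 + 1800.0ms (3)

note 8 onset = 9b = 5400.0ms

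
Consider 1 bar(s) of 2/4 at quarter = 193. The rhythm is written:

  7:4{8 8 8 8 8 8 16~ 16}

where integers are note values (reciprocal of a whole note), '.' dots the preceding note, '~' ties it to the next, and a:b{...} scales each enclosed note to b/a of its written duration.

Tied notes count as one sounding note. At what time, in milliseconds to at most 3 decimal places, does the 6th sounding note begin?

1. 0.0ms @ 0 + 88.823ms (2/7)
2. 88.823ms @ 2/7 + 88.823ms (2/7)
3. 177.646ms @ 4/7 + 88.823ms (2/7)
4. 266.469ms @ 6/7 + 88.823ms (2/7)
5. 355.292ms @ 8/7 + 88.823ms (2/7)
6. 444.115ms @ 10/7 + 88.823ms (2/7)
7. 532.939ms @ 12/7 + 88.823ms (2/7)

note 6 onset = 10/7b = 444.115ms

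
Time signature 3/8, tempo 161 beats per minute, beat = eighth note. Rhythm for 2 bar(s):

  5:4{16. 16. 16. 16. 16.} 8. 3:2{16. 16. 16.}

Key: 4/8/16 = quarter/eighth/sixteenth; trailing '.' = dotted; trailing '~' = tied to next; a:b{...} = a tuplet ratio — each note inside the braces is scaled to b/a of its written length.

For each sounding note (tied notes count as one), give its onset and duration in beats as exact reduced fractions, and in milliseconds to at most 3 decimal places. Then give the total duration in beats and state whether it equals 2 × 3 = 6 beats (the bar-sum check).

1) 0.0ms=0b +223.602ms=3/5b
2) 223.602ms=3/5b +223.602ms=3/5b
3) 447.205ms=6/5b +223.602ms=3/5b
4) 670.807ms=9/5b +223.602ms=3/5b
5) 894.41ms=12/5b +223.602ms=3/5b
6) 1118.012ms=3b +559.006ms=3/2b
7) 1677.019ms=9/2b +186.335ms=1/2b
8) 1863.354ms=5b +186.335ms=1/2b
9) 2049.689ms=11/2b +186.335ms=1/2b
Σ=6b of 6 (161bpm 3/8) — PASS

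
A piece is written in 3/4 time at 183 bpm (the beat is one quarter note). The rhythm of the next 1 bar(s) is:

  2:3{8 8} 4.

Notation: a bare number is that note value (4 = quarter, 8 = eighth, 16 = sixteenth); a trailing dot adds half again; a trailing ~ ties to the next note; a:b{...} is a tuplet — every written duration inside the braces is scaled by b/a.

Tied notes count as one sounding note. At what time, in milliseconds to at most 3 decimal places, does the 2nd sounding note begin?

note 2 onset = 3/4b = 245.902ms

1. 0.0ms @ 0 + 245.902ms (3/4)
2. 245.902ms @ 3/4 + 245.902ms (3/4)
3. 491.803ms @ 3/2 + 491.803ms (3/2)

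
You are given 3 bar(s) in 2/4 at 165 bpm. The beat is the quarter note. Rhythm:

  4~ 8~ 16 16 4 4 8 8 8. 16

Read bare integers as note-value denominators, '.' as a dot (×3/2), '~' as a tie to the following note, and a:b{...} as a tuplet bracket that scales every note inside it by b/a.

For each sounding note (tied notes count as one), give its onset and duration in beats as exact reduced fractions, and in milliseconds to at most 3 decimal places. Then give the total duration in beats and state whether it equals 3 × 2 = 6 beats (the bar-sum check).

1) 0.0ms=0b +636.364ms=7/4b
2) 636.364ms=7/4b +90.909ms=1/4b
3) 727.273ms=2b +363.636ms=1b
4) 1090.909ms=3b +363.636ms=1b
5) 1454.545ms=4b +181.818ms=1/2b
6) 1636.364ms=9/2b +181.818ms=1/2b
7) 1818.182ms=5b +272.727ms=3/4b
8) 2090.909ms=23/4b +90.909ms=1/4b
Σ=6b of 6 (165bpm 2/4) — PASS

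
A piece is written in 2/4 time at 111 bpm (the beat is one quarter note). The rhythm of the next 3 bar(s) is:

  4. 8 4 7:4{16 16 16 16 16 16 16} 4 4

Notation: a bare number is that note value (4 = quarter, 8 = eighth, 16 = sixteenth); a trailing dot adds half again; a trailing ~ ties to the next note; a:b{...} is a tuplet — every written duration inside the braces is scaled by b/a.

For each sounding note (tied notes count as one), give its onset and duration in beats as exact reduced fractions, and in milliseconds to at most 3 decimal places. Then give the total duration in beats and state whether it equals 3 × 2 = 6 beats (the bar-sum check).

1) 0.0ms=0b +810.811ms=3/2b
2) 810.811ms=3/2b +270.27ms=1/2b
3) 1081.081ms=2b +540.541ms=1b
4) 1621.622ms=3b +77.22ms=1/7b
5) 1698.842ms=22/7b +77.22ms=1/7b
6) 1776.062ms=23/7b +77.22ms=1/7b
7) 1853.282ms=24/7b +77.22ms=1/7b
8) 1930.502ms=25/7b +77.22ms=1/7b
9) 2007.722ms=26/7b +77.22ms=1/7b
10) 2084.942ms=27/7b +77.22ms=1/7b
11) 2162.162ms=4b +540.541ms=1b
12) 2702.703ms=5b +540.541ms=1b
Σ=6b of 6 (111bpm 2/4) — PASS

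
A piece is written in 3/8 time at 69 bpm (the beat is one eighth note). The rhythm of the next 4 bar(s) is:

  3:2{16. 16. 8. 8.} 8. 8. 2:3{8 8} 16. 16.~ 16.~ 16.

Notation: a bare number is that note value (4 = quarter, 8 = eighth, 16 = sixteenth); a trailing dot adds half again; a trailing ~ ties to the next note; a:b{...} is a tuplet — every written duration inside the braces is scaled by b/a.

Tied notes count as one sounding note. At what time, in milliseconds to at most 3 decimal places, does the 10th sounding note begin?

note 10 onset = 39/4b = 8478.261ms

1. 0.0ms @ 0 + 434.783ms (1/2)
2. 434.783ms @ 1/2 + 434.783ms (1/2)
3. 869.565ms @ 1 + 869.565ms (1)
4. 1739.13ms @ 2 + 869.565ms (1)
5. 2608.696ms @ 3 + 1304.348ms (3/2)
6. 3913.043ms @ 9/2 + 1304.348ms (3/2)
7. 5217.391ms @ 6 + 1304.348ms (3/2)
8. 6521.739ms @ 15/2 + 1304.348ms (3/2)
9. 7826.087ms @ 9 + 652.174ms (3/4)
10. 8478.261ms @ 39/4 + 1956.522ms (9/4)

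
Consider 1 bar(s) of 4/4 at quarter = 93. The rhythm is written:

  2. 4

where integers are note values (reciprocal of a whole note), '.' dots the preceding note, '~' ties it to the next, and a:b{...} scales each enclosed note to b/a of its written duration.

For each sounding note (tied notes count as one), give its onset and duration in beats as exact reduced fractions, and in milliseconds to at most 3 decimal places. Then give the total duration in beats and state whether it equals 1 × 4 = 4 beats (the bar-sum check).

1) 0.0ms=0b +1935.484ms=3b
2) 1935.484ms=3b +645.161ms=1b
Σ=4b of 4 (93bpm 4/4) — PASS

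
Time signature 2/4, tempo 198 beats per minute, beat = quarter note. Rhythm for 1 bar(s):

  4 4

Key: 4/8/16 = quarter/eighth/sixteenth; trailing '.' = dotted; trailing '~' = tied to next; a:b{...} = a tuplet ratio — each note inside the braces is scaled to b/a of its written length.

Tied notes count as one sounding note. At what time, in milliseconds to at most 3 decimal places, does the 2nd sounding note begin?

note 2 onset = 1b = 303.03ms

1. 0.0ms @ 0 + 303.03ms (1)
2. 303.03ms @ 1 + 303.03ms (1)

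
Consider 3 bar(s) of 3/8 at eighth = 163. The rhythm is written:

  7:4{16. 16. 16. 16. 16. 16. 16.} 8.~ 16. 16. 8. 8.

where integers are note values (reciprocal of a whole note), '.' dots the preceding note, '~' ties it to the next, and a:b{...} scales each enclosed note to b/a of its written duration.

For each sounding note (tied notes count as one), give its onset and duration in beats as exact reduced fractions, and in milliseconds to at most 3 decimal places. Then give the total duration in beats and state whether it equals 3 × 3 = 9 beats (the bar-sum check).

1) 0.0ms=0b +157.756ms=3/7b
2) 157.756ms=3/7b +157.756ms=3/7b
3) 315.513ms=6/7b +157.756ms=3/7b
4) 473.269ms=9/7b +157.756ms=3/7b
5) 631.025ms=12/7b +157.756ms=3/7b
6) 788.782ms=15/7b +157.756ms=3/7b
7) 946.538ms=18/7b +157.756ms=3/7b
8) 1104.294ms=3b +828.221ms=9/4b
9) 1932.515ms=21/4b +276.074ms=3/4b
10) 2208.589ms=6b +552.147ms=3/2b
11) 2760.736ms=15/2b +552.147ms=3/2b
Σ=9b of 9 (163bpm 3/8) — PASS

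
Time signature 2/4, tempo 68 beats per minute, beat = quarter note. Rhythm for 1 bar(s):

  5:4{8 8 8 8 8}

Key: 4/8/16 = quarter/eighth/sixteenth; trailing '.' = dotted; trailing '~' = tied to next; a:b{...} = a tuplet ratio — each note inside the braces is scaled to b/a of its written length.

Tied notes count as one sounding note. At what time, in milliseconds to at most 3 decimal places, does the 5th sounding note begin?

1. 0.0ms @ 0 + 352.941ms (2/5)
2. 352.941ms @ 2/5 + 352.941ms (2/5)
3. 705.882ms @ 4/5 + 352.941ms (2/5)
4. 1058.824ms @ 6/5 + 352.941ms (2/5)
5. 1411.765ms @ 8/5 + 352.941ms (2/5)

note 5 onset = 8/5b = 1411.765ms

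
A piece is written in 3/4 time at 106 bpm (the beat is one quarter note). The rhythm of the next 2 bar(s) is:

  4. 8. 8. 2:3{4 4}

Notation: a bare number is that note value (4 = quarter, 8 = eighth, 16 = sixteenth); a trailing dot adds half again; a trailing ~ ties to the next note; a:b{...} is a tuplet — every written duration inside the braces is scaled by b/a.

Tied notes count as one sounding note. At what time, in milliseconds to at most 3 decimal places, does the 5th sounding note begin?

1. 0.0ms @ 0 + 849.057ms (3/2)
2. 849.057ms @ 3/2 + 424.528ms (3/4)
3. 1273.585ms @ 9/4 + 424.528ms (3/4)
4. 1698.113ms @ 3 + 849.057ms (3/2)
5. 2547.17ms @ 9/2 + 849.057ms (3/2)

note 5 onset = 9/2b = 2547.17ms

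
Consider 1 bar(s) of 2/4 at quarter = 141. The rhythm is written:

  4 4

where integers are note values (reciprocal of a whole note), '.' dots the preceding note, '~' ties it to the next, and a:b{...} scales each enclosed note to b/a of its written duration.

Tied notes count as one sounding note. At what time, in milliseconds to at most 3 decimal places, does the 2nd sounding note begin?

note 2 onset = 1b = 425.532ms

1. 0.0ms @ 0 + 425.532ms (1)
2. 425.532ms @ 1 + 425.532ms (1)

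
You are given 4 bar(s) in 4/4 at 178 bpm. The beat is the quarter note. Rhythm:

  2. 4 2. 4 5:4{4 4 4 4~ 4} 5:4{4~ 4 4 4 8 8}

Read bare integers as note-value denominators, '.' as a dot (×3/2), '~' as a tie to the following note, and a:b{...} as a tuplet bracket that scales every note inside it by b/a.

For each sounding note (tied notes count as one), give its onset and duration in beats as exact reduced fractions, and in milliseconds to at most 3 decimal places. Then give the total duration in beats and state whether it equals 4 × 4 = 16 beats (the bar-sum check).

1) 0.0ms=0b +1011.236ms=3b
2) 1011.236ms=3b +337.079ms=1b
3) 1348.315ms=4b +1011.236ms=3b
4) 2359.551ms=7b +337.079ms=1b
5) 2696.629ms=8b +269.663ms=4/5b
6) 2966.292ms=44/5b +269.663ms=4/5b
7) 3235.955ms=48/5b +269.663ms=4/5b
8) 3505.618ms=52/5b +539.326ms=8/5b
9) 4044.944ms=12b +539.326ms=8/5b
10) 4584.27ms=68/5b +269.663ms=4/5b
11) 4853.933ms=72/5b +269.663ms=4/5b
12) 5123.596ms=76/5b +134.831ms=2/5b
13) 5258.427ms=78/5b +134.831ms=2/5b
Σ=16b of 16 (178bpm 4/4) — PASS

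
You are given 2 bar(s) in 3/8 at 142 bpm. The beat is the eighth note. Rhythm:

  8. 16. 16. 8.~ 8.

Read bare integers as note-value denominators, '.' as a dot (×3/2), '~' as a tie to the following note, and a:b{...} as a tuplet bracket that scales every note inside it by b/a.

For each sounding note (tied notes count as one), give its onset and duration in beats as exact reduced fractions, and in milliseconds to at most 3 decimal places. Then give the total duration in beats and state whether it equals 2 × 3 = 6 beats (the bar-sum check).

1) 0.0ms=0b +633.803ms=3/2b
2) 633.803ms=3/2b +316.901ms=3/4b
3) 950.704ms=9/4b +316.901ms=3/4b
4) 1267.606ms=3b +1267.606ms=3b
Σ=6b of 6 (142bpm 3/8) — PASS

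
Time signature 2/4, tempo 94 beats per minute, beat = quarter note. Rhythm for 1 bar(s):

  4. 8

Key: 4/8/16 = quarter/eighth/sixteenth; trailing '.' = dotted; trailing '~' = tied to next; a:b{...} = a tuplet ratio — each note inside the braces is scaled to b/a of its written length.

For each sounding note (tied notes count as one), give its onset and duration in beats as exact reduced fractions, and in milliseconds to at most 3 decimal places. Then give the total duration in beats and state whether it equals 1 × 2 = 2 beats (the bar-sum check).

1) 0.0ms=0b +957.447ms=3/2b
2) 957.447ms=3/2b +319.149ms=1/2b
Σ=2b of 2 (94bpm 2/4) — PASS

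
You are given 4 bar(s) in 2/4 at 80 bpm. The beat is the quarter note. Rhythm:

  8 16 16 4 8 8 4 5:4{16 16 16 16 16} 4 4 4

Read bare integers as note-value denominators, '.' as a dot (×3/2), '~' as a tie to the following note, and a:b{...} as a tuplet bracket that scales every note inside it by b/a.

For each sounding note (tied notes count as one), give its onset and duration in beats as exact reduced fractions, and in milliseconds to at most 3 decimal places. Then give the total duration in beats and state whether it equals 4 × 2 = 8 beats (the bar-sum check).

1) 0.0ms=0b +375.0ms=1/2b
2) 375.0ms=1/2b +187.5ms=1/4b
3) 562.5ms=3/4b +187.5ms=1/4b
4) 750.0ms=1b +750.0ms=1b
5) 1500.0ms=2b +375.0ms=1/2b
6) 1875.0ms=5/2b +375.0ms=1/2b
7) 2250.0ms=3b +750.0ms=1b
8) 3000.0ms=4b +150.0ms=1/5b
9) 3150.0ms=21/5b +150.0ms=1/5b
10) 3300.0ms=22/5b +150.0ms=1/5b
11) 3450.0ms=23/5b +150.0ms=1/5b
12) 3600.0ms=24/5b +150.0ms=1/5b
13) 3750.0ms=5b +750.0ms=1b
14) 4500.0ms=6b +750.0ms=1b
15) 5250.0ms=7b +750.0ms=1b
Σ=8b of 8 (80bpm 2/4) — PASS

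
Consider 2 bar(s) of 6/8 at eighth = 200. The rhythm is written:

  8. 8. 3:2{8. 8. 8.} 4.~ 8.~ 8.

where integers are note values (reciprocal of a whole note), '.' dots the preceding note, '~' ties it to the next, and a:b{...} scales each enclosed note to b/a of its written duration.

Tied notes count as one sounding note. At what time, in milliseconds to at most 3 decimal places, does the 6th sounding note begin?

note 6 onset = 6b = 1800.0ms

1. 0.0ms @ 0 + 450.0ms (3/2)
2. 450.0ms @ 3/2 + 450.0ms (3/2)
3. 900.0ms @ 3 + 300.0ms (1)
4. 1200.0ms @ 4 + 300.0ms (1)
5. 1500.0ms @ 5 + 300.0ms (1)
6. 1800.0ms @ 6 + 1800.0ms (6)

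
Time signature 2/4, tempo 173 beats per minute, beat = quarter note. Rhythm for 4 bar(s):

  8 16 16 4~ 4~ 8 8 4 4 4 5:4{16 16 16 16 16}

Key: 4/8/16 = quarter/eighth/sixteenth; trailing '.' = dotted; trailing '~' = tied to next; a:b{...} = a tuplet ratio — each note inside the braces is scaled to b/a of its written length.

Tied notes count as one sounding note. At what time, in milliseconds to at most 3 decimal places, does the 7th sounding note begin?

note 7 onset = 5b = 1734.104ms

1. 0.0ms @ 0 + 173.41ms (1/2)
2. 173.41ms @ 1/2 + 86.705ms (1/4)
3. 260.116ms @ 3/4 + 86.705ms (1/4)
4. 346.821ms @ 1 + 867.052ms (5/2)
5. 1213.873ms @ 7/2 + 173.41ms (1/2)
6. 1387.283ms @ 4 + 346.821ms (1)
7. 1734.104ms @ 5 + 346.821ms (1)
8. 2080.925ms @ 6 + 346.821ms (1)
9. 2427.746ms @ 7 + 69.364ms (1/5)
10. 2497.11ms @ 36/5 + 69.364ms (1/5)
11. 2566.474ms @ 37/5 + 69.364ms (1/5)
12. 2635.838ms @ 38/5 + 69.364ms (1/5)
13. 2705.202ms @ 39/5 + 69.364ms (1/5)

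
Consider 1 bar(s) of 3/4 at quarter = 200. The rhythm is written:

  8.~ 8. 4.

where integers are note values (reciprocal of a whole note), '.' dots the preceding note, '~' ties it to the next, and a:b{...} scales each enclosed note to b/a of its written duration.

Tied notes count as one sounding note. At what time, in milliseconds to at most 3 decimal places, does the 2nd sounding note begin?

note 2 onset = 3/2b = 450.0ms

1. 0.0ms @ 0 + 450.0ms (3/2)
2. 450.0ms @ 3/2 + 450.0ms (3/2)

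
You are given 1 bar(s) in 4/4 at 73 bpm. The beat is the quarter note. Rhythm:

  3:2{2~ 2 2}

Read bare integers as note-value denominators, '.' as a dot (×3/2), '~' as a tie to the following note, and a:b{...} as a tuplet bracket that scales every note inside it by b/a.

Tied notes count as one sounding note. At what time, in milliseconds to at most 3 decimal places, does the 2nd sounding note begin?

note 2 onset = 8/3b = 2191.781ms

1. 0.0ms @ 0 + 2191.781ms (8/3)
2. 2191.781ms @ 8/3 + 1095.89ms (4/3)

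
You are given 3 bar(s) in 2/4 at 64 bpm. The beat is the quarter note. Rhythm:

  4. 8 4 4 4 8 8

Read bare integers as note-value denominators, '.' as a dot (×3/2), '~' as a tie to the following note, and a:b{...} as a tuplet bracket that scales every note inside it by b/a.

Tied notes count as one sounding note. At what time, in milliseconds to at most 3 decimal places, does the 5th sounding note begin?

note 5 onset = 4b = 3750.0ms

1. 0.0ms @ 0 + 1406.25ms (3/2)
2. 1406.25ms @ 3/2 + 468.75ms (1/2)
3. 1875.0ms @ 2 + 937.5ms (1)
4. 2812.5ms @ 3 + 937.5ms (1)
5. 3750.0ms @ 4 + 937.5ms (1)
6. 4687.5ms @ 5 + 468.75ms (1/2)
7. 5156.25ms @ 11/2 + 468.75ms (1/2)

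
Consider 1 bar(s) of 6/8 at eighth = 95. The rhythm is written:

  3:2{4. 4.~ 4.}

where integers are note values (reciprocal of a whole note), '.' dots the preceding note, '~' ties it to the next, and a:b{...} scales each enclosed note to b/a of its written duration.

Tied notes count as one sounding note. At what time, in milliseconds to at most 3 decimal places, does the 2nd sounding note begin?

1. 0.0ms @ 0 + 1263.158ms (2)
2. 1263.158ms @ 2 + 2526.316ms (4)

note 2 onset = 2b = 1263.158ms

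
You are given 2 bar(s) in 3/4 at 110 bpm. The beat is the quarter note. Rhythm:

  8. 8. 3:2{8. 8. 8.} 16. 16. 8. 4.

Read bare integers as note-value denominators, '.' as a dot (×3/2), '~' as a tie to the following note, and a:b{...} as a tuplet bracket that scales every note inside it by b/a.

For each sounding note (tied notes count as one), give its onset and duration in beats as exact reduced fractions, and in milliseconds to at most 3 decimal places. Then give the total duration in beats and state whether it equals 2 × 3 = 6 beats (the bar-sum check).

1) 0.0ms=0b +409.091ms=3/4b
2) 409.091ms=3/4b +409.091ms=3/4b
3) 818.182ms=3/2b +272.727ms=1/2b
4) 1090.909ms=2b +272.727ms=1/2b
5) 1363.636ms=5/2b +272.727ms=1/2b
6) 1636.364ms=3b +204.545ms=3/8b
7) 1840.909ms=27/8b +204.545ms=3/8b
8) 2045.455ms=15/4b +409.091ms=3/4b
9) 2454.545ms=9/2b +818.182ms=3/2b
Σ=6b of 6 (110bpm 3/4) — PASS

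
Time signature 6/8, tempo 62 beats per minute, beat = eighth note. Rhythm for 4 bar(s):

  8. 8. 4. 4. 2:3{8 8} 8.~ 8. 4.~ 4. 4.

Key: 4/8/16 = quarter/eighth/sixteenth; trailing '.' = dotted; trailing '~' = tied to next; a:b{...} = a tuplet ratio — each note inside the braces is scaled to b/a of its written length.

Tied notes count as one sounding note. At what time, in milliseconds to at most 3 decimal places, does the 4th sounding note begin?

1. 0.0ms @ 0 + 1451.613ms (3/2)
2. 1451.613ms @ 3/2 + 1451.613ms (3/2)
3. 2903.226ms @ 3 + 2903.226ms (3)
4. 5806.452ms @ 6 + 2903.226ms (3)
5. 8709.677ms @ 9 + 1451.613ms (3/2)
6. 10161.29ms @ 21/2 + 1451.613ms (3/2)
7. 11612.903ms @ 12 + 2903.226ms (3)
8. 14516.129ms @ 15 + 5806.452ms (6)
9. 20322.581ms @ 21 + 2903.226ms (3)

note 4 onset = 6b = 5806.452ms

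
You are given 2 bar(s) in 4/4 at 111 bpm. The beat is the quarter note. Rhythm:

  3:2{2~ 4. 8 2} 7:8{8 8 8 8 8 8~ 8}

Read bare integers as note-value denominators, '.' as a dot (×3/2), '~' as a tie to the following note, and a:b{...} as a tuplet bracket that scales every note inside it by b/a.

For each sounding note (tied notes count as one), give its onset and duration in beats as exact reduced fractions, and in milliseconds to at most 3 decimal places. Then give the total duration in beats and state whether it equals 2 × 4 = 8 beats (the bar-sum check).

1) 0.0ms=0b +1261.261ms=7/3b
2) 1261.261ms=7/3b +180.18ms=1/3b
3) 1441.441ms=8/3b +720.721ms=4/3b
4) 2162.162ms=4b +308.88ms=4/7b
5) 2471.042ms=32/7b +308.88ms=4/7b
6) 2779.923ms=36/7b +308.88ms=4/7b
7) 3088.803ms=40/7b +308.88ms=4/7b
8) 3397.683ms=44/7b +308.88ms=4/7b
9) 3706.564ms=48/7b +617.761ms=8/7b
Σ=8b of 8 (111bpm 4/4) — PASS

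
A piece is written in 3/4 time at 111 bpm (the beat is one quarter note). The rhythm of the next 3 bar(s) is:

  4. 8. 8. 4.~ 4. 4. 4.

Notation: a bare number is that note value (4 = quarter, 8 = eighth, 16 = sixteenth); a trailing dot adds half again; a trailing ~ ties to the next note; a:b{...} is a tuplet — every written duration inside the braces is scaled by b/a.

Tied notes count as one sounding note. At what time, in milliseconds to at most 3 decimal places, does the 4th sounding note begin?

1. 0.0ms @ 0 + 810.811ms (3/2)
2. 810.811ms @ 3/2 + 405.405ms (3/4)
3. 1216.216ms @ 9/4 + 405.405ms (3/4)
4. 1621.622ms @ 3 + 1621.622ms (3)
5. 3243.243ms @ 6 + 810.811ms (3/2)
6. 4054.054ms @ 15/2 + 810.811ms (3/2)

note 4 onset = 3b = 1621.622ms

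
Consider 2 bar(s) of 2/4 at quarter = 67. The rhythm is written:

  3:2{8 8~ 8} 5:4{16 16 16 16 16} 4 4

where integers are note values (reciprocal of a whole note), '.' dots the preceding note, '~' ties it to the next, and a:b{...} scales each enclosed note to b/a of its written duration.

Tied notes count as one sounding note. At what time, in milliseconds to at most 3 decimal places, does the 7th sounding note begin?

note 7 onset = 9/5b = 1611.94ms

1. 0.0ms @ 0 + 298.507ms (1/3)
2. 298.507ms @ 1/3 + 597.015ms (2/3)
3. 895.522ms @ 1 + 179.104ms (1/5)
4. 1074.627ms @ 6/5 + 179.104ms (1/5)
5. 1253.731ms @ 7/5 + 179.104ms (1/5)
6. 1432.836ms @ 8/5 + 179.104ms (1/5)
7. 1611.94ms @ 9/5 + 179.104ms (1/5)
8. 1791.045ms @ 2 + 895.522ms (1)
9. 2686.567ms @ 3 + 895.522ms (1)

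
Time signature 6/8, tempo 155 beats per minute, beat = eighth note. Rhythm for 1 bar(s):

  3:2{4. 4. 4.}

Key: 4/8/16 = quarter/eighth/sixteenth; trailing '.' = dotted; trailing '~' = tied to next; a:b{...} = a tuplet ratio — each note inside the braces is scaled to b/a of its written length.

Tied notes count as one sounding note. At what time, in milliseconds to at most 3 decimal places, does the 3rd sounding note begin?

1. 0.0ms @ 0 + 774.194ms (2)
2. 774.194ms @ 2 + 774.194ms (2)
3. 1548.387ms @ 4 + 774.194ms (2)

note 3 onset = 4b = 1548.387ms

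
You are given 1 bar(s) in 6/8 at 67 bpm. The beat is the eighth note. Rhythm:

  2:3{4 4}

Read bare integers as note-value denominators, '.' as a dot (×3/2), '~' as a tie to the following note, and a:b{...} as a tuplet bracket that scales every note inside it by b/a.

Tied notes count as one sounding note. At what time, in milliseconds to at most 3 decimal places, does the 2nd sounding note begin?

1. 0.0ms @ 0 + 2686.567ms (3)
2. 2686.567ms @ 3 + 2686.567ms (3)

note 2 onset = 3b = 2686.567ms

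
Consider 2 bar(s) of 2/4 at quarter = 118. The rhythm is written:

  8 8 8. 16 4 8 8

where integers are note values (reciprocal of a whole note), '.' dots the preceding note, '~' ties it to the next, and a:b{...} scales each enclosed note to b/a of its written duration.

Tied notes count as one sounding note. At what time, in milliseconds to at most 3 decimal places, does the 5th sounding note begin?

1. 0.0ms @ 0 + 254.237ms (1/2)
2. 254.237ms @ 1/2 + 254.237ms (1/2)
3. 508.475ms @ 1 + 381.356ms (3/4)
4. 889.831ms @ 7/4 + 127.119ms (1/4)
5. 1016.949ms @ 2 + 508.475ms (1)
6. 1525.424ms @ 3 + 254.237ms (1/2)
7. 1779.661ms @ 7/2 + 254.237ms (1/2)

note 5 onset = 2b = 1016.949ms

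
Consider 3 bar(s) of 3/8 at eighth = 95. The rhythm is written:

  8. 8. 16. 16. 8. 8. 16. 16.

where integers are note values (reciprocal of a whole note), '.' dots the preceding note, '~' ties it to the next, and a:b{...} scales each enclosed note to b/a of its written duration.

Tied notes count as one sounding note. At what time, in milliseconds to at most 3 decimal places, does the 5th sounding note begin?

1. 0.0ms @ 0 + 947.368ms (3/2)
2. 947.368ms @ 3/2 + 947.368ms (3/2)
3. 1894.737ms @ 3 + 473.684ms (3/4)
4. 2368.421ms @ 15/4 + 473.684ms (3/4)
5. 2842.105ms @ 9/2 + 947.368ms (3/2)
6. 3789.474ms @ 6 + 947.368ms (3/2)
7. 4736.842ms @ 15/2 + 473.684ms (3/4)
8. 5210.526ms @ 33/4 + 473.684ms (3/4)

note 5 onset = 9/2b = 2842.105ms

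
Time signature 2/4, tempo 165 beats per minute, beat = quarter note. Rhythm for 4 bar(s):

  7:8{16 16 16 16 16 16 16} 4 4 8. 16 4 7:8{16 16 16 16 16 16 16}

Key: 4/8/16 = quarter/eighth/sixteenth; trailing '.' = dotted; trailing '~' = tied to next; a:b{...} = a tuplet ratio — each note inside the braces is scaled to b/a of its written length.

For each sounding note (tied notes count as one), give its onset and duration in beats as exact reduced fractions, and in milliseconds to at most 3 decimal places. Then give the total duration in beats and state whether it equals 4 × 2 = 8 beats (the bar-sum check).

1) 0.0ms=0b +103.896ms=2/7b
2) 103.896ms=2/7b +103.896ms=2/7b
3) 207.792ms=4/7b +103.896ms=2/7b
4) 311.688ms=6/7b +103.896ms=2/7b
5) 415.584ms=8/7b +103.896ms=2/7b
6) 519.481ms=10/7b +103.896ms=2/7b
7) 623.377ms=12/7b +103.896ms=2/7b
8) 727.273ms=2b +363.636ms=1b
9) 1090.909ms=3b +363.636ms=1b
10) 1454.545ms=4b +272.727ms=3/4b
11) 1727.273ms=19/4b +90.909ms=1/4b
12) 1818.182ms=5b +363.636ms=1b
13) 2181.818ms=6b +103.896ms=2/7b
14) 2285.714ms=44/7b +103.896ms=2/7b
15) 2389.61ms=46/7b +103.896ms=2/7b
16) 2493.506ms=48/7b +103.896ms=2/7b
17) 2597.403ms=50/7b +103.896ms=2/7b
18) 2701.299ms=52/7b +103.896ms=2/7b
19) 2805.195ms=54/7b +103.896ms=2/7b
Σ=8b of 8 (165bpm 2/4) — PASS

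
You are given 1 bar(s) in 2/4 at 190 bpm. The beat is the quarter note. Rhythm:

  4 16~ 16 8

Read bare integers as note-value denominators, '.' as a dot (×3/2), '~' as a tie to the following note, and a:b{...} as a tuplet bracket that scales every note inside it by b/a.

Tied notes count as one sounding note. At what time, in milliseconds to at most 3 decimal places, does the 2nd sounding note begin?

note 2 onset = 1b = 315.789ms

1. 0.0ms @ 0 + 315.789ms (1)
2. 315.789ms @ 1 + 157.895ms (1/2)
3. 473.684ms @ 3/2 + 157.895ms (1/2)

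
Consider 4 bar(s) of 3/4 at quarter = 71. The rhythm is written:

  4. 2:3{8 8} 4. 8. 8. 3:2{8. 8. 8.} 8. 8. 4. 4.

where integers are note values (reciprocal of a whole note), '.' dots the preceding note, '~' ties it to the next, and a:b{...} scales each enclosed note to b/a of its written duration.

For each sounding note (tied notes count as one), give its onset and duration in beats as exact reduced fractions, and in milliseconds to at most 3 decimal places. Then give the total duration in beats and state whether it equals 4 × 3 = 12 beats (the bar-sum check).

1) 0.0ms=0b +1267.606ms=3/2b
2) 1267.606ms=3/2b +633.803ms=3/4b
3) 1901.408ms=9/4b +633.803ms=3/4b
4) 2535.211ms=3b +1267.606ms=3/2b
5) 3802.817ms=9/2b +633.803ms=3/4b
6) 4436.62ms=21/4b +633.803ms=3/4b
7) 5070.423ms=6b +422.535ms=1/2b
8) 5492.958ms=13/2b +422.535ms=1/2b
9) 5915.493ms=7b +422.535ms=1/2b
10) 6338.028ms=15/2b +633.803ms=3/4b
11) 6971.831ms=33/4b +633.803ms=3/4b
12) 7605.634ms=9b +1267.606ms=3/2b
13) 8873.239ms=21/2b +1267.606ms=3/2b
Σ=12b of 12 (71bpm 3/4) — PASS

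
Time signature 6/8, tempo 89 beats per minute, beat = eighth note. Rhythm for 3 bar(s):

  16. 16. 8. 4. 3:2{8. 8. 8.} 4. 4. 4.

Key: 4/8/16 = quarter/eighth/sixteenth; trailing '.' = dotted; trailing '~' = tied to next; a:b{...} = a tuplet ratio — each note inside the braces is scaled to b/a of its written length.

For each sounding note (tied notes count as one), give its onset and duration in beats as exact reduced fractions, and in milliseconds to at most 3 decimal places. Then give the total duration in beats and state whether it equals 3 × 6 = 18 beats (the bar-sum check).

1) 0.0ms=0b +505.618ms=3/4b
2) 505.618ms=3/4b +505.618ms=3/4b
3) 1011.236ms=3/2b +1011.236ms=3/2b
4) 2022.472ms=3b +2022.472ms=3b
5) 4044.944ms=6b +674.157ms=1b
6) 4719.101ms=7b +674.157ms=1b
7) 5393.258ms=8b +674.157ms=1b
8) 6067.416ms=9b +2022.472ms=3b
9) 8089.888ms=12b +2022.472ms=3b
10) 10112.36ms=15b +2022.472ms=3b
Σ=18b of 18 (89bpm 6/8) — PASS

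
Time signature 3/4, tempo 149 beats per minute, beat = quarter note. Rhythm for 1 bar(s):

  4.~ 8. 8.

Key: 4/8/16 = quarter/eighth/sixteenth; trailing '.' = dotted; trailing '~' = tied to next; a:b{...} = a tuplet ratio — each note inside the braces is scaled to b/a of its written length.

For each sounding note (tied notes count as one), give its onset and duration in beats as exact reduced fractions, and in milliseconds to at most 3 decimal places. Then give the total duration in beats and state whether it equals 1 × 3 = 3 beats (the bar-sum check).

1) 0.0ms=0b +906.04ms=9/4b
2) 906.04ms=9/4b +302.013ms=3/4b
Σ=3b of 3 (149bpm 3/4) — PASS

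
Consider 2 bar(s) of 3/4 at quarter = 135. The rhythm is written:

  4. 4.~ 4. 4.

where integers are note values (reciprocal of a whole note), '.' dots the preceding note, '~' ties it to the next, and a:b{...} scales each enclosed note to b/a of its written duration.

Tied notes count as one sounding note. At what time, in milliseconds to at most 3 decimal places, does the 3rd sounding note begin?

note 3 onset = 9/2b = 2000.0ms

1. 0.0ms @ 0 + 666.667ms (3/2)
2. 666.667ms @ 3/2 + 1333.333ms (3)
3. 2000.0ms @ 9/2 + 666.667ms (3/2)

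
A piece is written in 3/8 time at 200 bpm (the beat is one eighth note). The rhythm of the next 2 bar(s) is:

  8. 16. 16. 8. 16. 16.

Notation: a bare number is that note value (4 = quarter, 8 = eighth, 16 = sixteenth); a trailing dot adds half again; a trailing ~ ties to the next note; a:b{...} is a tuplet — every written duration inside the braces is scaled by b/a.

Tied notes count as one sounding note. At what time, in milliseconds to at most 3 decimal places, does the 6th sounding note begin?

note 6 onset = 21/4b = 1575.0ms

1. 0.0ms @ 0 + 450.0ms (3/2)
2. 450.0ms @ 3/2 + 225.0ms (3/4)
3. 675.0ms @ 9/4 + 225.0ms (3/4)
4. 900.0ms @ 3 + 450.0ms (3/2)
5. 1350.0ms @ 9/2 + 225.0ms (3/4)
6. 1575.0ms @ 21/4 + 225.0ms (3/4)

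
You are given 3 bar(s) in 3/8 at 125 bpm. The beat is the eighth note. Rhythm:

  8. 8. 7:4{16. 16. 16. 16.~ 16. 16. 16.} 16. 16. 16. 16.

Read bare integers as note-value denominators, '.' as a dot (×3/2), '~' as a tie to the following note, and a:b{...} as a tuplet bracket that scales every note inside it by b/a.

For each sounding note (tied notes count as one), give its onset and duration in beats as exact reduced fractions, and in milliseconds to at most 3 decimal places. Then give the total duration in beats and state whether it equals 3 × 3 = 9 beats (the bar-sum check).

1) 0.0ms=0b +720.0ms=3/2b
2) 720.0ms=3/2b +720.0ms=3/2b
3) 1440.0ms=3b +205.714ms=3/7b
4) 1645.714ms=24/7b +205.714ms=3/7b
5) 1851.429ms=27/7b +205.714ms=3/7b
6) 2057.143ms=30/7b +411.429ms=6/7b
7) 2468.571ms=36/7b +205.714ms=3/7b
8) 2674.286ms=39/7b +205.714ms=3/7b
9) 2880.0ms=6b +360.0ms=3/4b
10) 3240.0ms=27/4b +360.0ms=3/4b
11) 3600.0ms=15/2b +360.0ms=3/4b
12) 3960.0ms=33/4b +360.0ms=3/4b
Σ=9b of 9 (125bpm 3/8) — PASS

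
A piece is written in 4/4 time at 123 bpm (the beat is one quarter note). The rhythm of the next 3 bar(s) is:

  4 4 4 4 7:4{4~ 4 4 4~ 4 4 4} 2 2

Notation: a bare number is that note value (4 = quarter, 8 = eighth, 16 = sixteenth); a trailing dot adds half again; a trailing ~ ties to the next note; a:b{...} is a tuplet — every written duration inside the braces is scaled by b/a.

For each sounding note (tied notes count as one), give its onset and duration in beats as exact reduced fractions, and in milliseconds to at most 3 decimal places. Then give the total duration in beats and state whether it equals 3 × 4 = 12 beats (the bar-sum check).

1) 0.0ms=0b +487.805ms=1b
2) 487.805ms=1b +487.805ms=1b
3) 975.61ms=2b +487.805ms=1b
4) 1463.415ms=3b +487.805ms=1b
5) 1951.22ms=4b +557.491ms=8/7b
6) 2508.711ms=36/7b +278.746ms=4/7b
7) 2787.456ms=40/7b +557.491ms=8/7b
8) 3344.948ms=48/7b +278.746ms=4/7b
9) 3623.693ms=52/7b +278.746ms=4/7b
10) 3902.439ms=8b +975.61ms=2b
11) 4878.049ms=10b +975.61ms=2b
Σ=12b of 12 (123bpm 4/4) — PASS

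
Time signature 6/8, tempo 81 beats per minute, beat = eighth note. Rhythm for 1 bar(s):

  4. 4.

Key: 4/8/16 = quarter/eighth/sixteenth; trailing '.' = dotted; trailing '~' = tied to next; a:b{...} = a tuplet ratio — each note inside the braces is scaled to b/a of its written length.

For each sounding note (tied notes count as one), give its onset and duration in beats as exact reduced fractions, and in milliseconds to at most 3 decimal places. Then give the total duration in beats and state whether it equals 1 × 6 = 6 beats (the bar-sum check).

1) 0.0ms=0b +2222.222ms=3b
2) 2222.222ms=3b +2222.222ms=3b
Σ=6b of 6 (81bpm 6/8) — PASS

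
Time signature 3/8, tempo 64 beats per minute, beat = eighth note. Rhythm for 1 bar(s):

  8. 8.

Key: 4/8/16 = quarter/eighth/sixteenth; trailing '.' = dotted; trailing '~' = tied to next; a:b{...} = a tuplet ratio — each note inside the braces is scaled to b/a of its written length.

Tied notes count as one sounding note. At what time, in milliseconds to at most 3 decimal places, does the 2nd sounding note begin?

1. 0.0ms @ 0 + 1406.25ms (3/2)
2. 1406.25ms @ 3/2 + 1406.25ms (3/2)

note 2 onset = 3/2b = 1406.25ms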